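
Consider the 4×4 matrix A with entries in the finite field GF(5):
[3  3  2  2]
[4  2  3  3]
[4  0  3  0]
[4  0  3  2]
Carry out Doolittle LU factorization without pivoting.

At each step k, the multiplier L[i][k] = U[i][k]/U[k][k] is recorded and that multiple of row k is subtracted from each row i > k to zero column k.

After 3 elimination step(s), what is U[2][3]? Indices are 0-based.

Step 1: pivot at (0,0) is 3.
  row1 ← row1 − (3)·row0  ⇒  L[1][0]=3, U row1=(0, 3, 2, 2)
  row2 ← row2 − (3)·row0  ⇒  L[2][0]=3, U row2=(0, 1, 2, 4)
  row3 ← row3 − (3)·row0  ⇒  L[3][0]=3, U row3=(0, 1, 2, 1)
Step 2: pivot at (1,1) is 3.
  row2 ← row2 − (2)·row1  ⇒  L[2][1]=2, U row2=(0, 0, 3, 0)
  row3 ← row3 − (2)·row1  ⇒  L[3][1]=2, U row3=(0, 0, 3, 2)
Step 3: pivot at (2,2) is 3.
  row3 ← row3 − (1)·row2  ⇒  L[3][2]=1, U row3=(0, 0, 0, 2)

U[2][3] = 0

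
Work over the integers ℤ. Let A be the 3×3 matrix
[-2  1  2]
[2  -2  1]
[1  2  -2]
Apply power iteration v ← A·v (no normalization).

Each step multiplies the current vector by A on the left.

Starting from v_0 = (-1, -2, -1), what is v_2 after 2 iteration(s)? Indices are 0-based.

v_2 = (-1, -9, 6)

v_0 = (-1, -2, -1).
v_1 = A·v_0 = (-2, 1, -3).
v_2 = A·v_1 = (-1, -9, 6).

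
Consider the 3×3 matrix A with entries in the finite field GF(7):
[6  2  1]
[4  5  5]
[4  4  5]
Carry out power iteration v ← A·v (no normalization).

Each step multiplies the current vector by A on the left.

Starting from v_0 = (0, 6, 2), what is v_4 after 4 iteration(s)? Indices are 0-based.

v_4 = (0, 3, 2)

v_0 = (0, 6, 2).
v_1 = A·v_0 = (0, 5, 6).
v_2 = A·v_1 = (2, 6, 1).
v_3 = A·v_2 = (4, 1, 2).
v_4 = A·v_3 = (0, 3, 2).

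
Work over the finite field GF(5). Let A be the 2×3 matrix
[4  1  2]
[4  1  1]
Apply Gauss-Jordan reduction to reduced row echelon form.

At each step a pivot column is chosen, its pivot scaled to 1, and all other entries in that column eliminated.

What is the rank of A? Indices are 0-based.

[1] R0 /= 4  ⇒  (1, 4, 3)
     R1 -= 4·R0  ⇒  (0, 0, 4)
column 1 empty below row 1
[2] R1 /= 4  ⇒  (0, 0, 1)
     R0 -= 3·R1  ⇒  (1, 4, 0)

rank = 2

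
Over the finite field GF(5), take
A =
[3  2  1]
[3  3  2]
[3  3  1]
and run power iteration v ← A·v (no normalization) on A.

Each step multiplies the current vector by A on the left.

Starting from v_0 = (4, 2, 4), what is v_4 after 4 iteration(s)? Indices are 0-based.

v_0 = (4, 2, 4).
v_1 = A·v_0 = (0, 1, 2).
v_2 = A·v_1 = (4, 2, 0).
v_3 = A·v_2 = (1, 3, 3).
v_4 = A·v_3 = (2, 3, 0).

v_4 = (2, 3, 0)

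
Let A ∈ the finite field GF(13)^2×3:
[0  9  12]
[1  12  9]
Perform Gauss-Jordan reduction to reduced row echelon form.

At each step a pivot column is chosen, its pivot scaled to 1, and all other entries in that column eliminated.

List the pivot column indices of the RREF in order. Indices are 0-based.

step 1: exchange rows 0,1
step 1: normalize row 0 (÷1) = (1, 12, 9)
step 2: normalize row 1 (÷9) = (0, 1, 10)
  row 0: subtract 12×row1 = (1, 0, 6)

pivot columns: 0, 1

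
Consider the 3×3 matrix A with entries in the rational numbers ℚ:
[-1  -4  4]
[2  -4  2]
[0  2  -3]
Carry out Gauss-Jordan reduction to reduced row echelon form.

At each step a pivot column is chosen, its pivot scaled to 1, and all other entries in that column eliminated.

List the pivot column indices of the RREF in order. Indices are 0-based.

pivot(0,0)=-1: scale R0 → (1, 4, -4)
  clear (1,0): R1 −= (2)R0 → (0, -12, 10)
pivot(1,1)=-12: scale R1 → (0, 1, -5/6)
  clear (0,1): R0 −= (4)R1 → (1, 0, -2/3)
  clear (2,1): R2 −= (2)R1 → (0, 0, -4/3)
pivot(2,2)=-4/3: scale R2 → (0, 0, 1)
  clear (0,2): R0 −= (-2/3)R2 → (1, 0, 0)
  clear (1,2): R1 −= (-5/6)R2 → (0, 1, 0)

pivot columns: 0, 1, 2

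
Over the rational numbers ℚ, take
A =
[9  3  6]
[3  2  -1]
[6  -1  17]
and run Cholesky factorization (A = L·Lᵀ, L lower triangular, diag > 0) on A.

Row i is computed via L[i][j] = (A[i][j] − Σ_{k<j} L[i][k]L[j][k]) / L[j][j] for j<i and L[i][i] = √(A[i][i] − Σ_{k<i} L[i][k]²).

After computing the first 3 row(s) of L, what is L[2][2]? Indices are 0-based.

L[2][2] = 2

Step 1: L[0][0] = √(9) = 3.
  L[1][0] = (3) / L[0][0] = 1.
Step 2: L[1][1] = √(1) = 1.
  L[2][0] = (6) / L[0][0] = 2.
  L[2][1] = (-3) / L[1][1] = -3.
Step 3: L[2][2] = √(4) = 2.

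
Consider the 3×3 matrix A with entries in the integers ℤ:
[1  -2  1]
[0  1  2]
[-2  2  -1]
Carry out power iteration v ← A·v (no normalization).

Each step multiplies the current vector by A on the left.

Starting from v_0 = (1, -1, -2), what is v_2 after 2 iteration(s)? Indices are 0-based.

v_2 = (9, -9, -10)

v_0 = (1, -1, -2).
v_1 = A·v_0 = (1, -5, -2).
v_2 = A·v_1 = (9, -9, -10).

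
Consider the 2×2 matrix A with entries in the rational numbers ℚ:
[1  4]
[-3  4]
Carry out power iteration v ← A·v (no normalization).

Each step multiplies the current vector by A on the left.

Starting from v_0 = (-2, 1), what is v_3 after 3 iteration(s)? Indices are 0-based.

v_0 = (-2, 1).
v_1 = A·v_0 = (2, 10).
v_2 = A·v_1 = (42, 34).
v_3 = A·v_2 = (178, 10).

v_3 = (178, 10)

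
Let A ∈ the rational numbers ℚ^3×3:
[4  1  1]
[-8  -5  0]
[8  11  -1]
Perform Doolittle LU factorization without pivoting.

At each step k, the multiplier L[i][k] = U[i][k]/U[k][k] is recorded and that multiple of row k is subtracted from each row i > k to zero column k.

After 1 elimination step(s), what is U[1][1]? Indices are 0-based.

U[1][1] = -3

[col 0] pivot 4
  R1 -= -2*R0 → (0, -3, 2)  (L[1][0] := -2)
  R2 -= 2*R0 → (0, 9, -3)  (L[2][0] := 2)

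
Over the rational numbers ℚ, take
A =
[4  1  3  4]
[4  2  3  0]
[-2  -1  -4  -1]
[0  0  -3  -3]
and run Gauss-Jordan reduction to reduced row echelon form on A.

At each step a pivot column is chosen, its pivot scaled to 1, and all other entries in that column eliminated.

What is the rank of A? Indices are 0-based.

rank = 4

[1] R0 /= 4  ⇒  (1, 1/4, 3/4, 1)
     R1 -= 4·R0  ⇒  (0, 1, 0, -4)
     R2 -= -2·R0  ⇒  (0, -1/2, -5/2, 1)
[2] R1 /= 1  ⇒  (0, 1, 0, -4)
     R0 -= 1/4·R1  ⇒  (1, 0, 3/4, 2)
     R2 -= -1/2·R1  ⇒  (0, 0, -5/2, -1)
[3] R2 /= -5/2  ⇒  (0, 0, 1, 2/5)
     R0 -= 3/4·R2  ⇒  (1, 0, 0, 17/10)
     R3 -= -3·R2  ⇒  (0, 0, 0, -9/5)
[4] R3 /= -9/5  ⇒  (0, 0, 0, 1)
     R0 -= 17/10·R3  ⇒  (1, 0, 0, 0)
     R1 -= -4·R3  ⇒  (0, 1, 0, 0)
     R2 -= 2/5·R3  ⇒  (0, 0, 1, 0)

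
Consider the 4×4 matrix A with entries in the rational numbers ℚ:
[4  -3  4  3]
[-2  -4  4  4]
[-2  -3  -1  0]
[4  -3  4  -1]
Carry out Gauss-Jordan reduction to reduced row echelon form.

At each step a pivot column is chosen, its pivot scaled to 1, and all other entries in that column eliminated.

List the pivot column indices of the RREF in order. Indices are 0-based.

pivot columns: 0, 1, 2, 3

[1] R0 /= 4  ⇒  (1, -3/4, 1, 3/4)
     R1 -= -2·R0  ⇒  (0, -11/2, 6, 11/2)
     R2 -= -2·R0  ⇒  (0, -9/2, 1, 3/2)
     R3 -= 4·R0  ⇒  (0, 0, 0, -4)
[2] R1 /= -11/2  ⇒  (0, 1, -12/11, -1)
     R0 -= -3/4·R1  ⇒  (1, 0, 2/11, 0)
     R2 -= -9/2·R1  ⇒  (0, 0, -43/11, -3)
[3] R2 /= -43/11  ⇒  (0, 0, 1, 33/43)
     R0 -= 2/11·R2  ⇒  (1, 0, 0, -6/43)
     R1 -= -12/11·R2  ⇒  (0, 1, 0, -7/43)
[4] R3 /= -4  ⇒  (0, 0, 0, 1)
     R0 -= -6/43·R3  ⇒  (1, 0, 0, 0)
     R1 -= -7/43·R3  ⇒  (0, 1, 0, 0)
     R2 -= 33/43·R3  ⇒  (0, 0, 1, 0)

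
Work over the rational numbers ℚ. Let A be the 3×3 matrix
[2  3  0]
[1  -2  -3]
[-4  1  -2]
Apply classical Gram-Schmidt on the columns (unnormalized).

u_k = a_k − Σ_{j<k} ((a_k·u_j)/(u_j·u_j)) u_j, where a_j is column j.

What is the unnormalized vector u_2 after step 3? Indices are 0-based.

u_2 = (-4/3, -8/3, -4/3)

Step 1: u_0 = a_0 = (2, 1, -4).
Step 2: u_1 = a_1 − (0)·u_0 = (3, -2, 1).
Step 3: u_2 = a_2 − (5/21)·u_0 − (2/7)·u_1 = (-4/3, -8/3, -4/3).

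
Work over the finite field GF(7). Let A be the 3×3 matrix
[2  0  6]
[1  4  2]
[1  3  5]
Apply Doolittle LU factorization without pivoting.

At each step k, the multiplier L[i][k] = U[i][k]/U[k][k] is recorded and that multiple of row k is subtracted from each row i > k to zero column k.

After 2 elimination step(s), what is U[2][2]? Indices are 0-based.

U[2][2] = 1

Step 1: pivot at (0,0) is 2.
  row1 ← row1 − (4)·row0  ⇒  L[1][0]=4, U row1=(0, 4, 6)
  row2 ← row2 − (4)·row0  ⇒  L[2][0]=4, U row2=(0, 3, 2)
Step 2: pivot at (1,1) is 4.
  row2 ← row2 − (6)·row1  ⇒  L[2][1]=6, U row2=(0, 0, 1)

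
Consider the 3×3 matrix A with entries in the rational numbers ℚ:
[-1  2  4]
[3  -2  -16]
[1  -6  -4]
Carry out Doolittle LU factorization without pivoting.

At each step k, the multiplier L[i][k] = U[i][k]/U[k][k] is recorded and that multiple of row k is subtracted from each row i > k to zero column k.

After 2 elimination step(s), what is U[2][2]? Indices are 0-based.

U[2][2] = -4

k=0: U[0][0]=-1
  eliminate (1,0): mult=-3, new row 1: (0, 4, -4); set L[1][0]=-3
  eliminate (2,0): mult=-1, new row 2: (0, -4, 0); set L[2][0]=-1
k=1: U[1][1]=4
  eliminate (2,1): mult=-1, new row 2: (0, 0, -4); set L[2][1]=-1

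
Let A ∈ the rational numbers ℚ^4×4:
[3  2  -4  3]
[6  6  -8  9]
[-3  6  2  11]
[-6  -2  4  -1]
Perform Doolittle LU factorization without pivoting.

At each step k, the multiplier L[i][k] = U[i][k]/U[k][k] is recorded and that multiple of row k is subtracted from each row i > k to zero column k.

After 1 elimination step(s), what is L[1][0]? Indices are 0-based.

Step 1: pivot at (0,0) is 3.
  row1 ← row1 − (2)·row0  ⇒  L[1][0]=2, U row1=(0, 2, 0, 3)
  row2 ← row2 − (-1)·row0  ⇒  L[2][0]=-1, U row2=(0, 8, -2, 14)
  row3 ← row3 − (-2)·row0  ⇒  L[3][0]=-2, U row3=(0, 2, -4, 5)

L[1][0] = 2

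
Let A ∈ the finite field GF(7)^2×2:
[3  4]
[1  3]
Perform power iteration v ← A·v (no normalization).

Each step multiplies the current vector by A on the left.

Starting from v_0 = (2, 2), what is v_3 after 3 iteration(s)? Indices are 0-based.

v_3 = (3, 6)

v_0 = (2, 2).
v_1 = A·v_0 = (0, 1).
v_2 = A·v_1 = (4, 3).
v_3 = A·v_2 = (3, 6).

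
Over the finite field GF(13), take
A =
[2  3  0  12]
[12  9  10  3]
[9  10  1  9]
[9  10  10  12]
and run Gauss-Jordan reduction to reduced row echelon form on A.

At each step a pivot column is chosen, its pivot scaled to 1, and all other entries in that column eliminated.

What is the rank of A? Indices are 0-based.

rank = 4

pivot(0,0)=2: scale R0 → (1, 8, 0, 6)
  clear (1,0): R1 −= (12)R0 → (0, 4, 10, 9)
  clear (2,0): R2 −= (9)R0 → (0, 3, 1, 7)
  clear (3,0): R3 −= (9)R0 → (0, 3, 10, 10)
pivot(1,1)=4: scale R1 → (0, 1, 9, 12)
  clear (0,1): R0 −= (8)R1 → (1, 0, 6, 1)
  clear (2,1): R2 −= (3)R1 → (0, 0, 0, 10)
  clear (3,1): R3 −= (3)R1 → (0, 0, 9, 0)
pivot(2,2): swap R2↔R3
pivot(2,2)=9: scale R2 → (0, 0, 1, 0)
  clear (0,2): R0 −= (6)R2 → (1, 0, 0, 1)
  clear (1,2): R1 −= (9)R2 → (0, 1, 0, 12)
pivot(3,3)=10: scale R3 → (0, 0, 0, 1)
  clear (0,3): R0 −= (1)R3 → (1, 0, 0, 0)
  clear (1,3): R1 −= (12)R3 → (0, 1, 0, 0)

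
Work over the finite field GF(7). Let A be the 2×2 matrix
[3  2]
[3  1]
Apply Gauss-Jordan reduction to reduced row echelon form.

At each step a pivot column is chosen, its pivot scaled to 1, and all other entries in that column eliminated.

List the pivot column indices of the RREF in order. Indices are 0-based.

step 1: normalize row 0 (÷3) = (1, 3)
  row 1: subtract 3×row0 = (0, 6)
step 2: normalize row 1 (÷6) = (0, 1)
  row 0: subtract 3×row1 = (1, 0)

pivot columns: 0, 1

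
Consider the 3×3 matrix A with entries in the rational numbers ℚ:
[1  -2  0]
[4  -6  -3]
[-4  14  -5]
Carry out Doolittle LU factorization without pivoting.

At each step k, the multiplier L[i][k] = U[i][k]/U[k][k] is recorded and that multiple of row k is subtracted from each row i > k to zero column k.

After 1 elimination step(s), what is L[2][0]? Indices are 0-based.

L[2][0] = -4

[col 0] pivot 1
  R1 -= 4*R0 → (0, 2, -3)  (L[1][0] := 4)
  R2 -= -4*R0 → (0, 6, -5)  (L[2][0] := -4)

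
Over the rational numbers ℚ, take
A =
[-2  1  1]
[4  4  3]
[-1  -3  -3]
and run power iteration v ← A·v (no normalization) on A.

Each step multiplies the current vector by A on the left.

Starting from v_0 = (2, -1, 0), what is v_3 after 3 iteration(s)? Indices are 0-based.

v_0 = (2, -1, 0).
v_1 = A·v_0 = (-5, 4, 1).
v_2 = A·v_1 = (15, -1, -10).
v_3 = A·v_2 = (-41, 26, 18).

v_3 = (-41, 26, 18)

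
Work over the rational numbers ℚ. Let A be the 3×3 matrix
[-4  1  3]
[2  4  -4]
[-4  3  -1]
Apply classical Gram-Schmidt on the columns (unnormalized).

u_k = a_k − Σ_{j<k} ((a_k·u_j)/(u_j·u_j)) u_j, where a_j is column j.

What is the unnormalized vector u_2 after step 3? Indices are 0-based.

u_2 = (143/109, 52/109, -117/109)

Step 1: u_0 = a_0 = (-4, 2, -4).
Step 2: u_1 = a_1 − (-2/9)·u_0 = (1/9, 40/9, 19/9).
Step 3: u_2 = a_2 − (-4/9)·u_0 − (-88/109)·u_1 = (143/109, 52/109, -117/109).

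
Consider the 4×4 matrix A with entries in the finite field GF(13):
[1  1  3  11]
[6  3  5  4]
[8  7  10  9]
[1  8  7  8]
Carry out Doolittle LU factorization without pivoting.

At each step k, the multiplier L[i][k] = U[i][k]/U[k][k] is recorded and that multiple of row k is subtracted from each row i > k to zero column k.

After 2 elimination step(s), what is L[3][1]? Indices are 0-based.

[col 0] pivot 1
  R1 -= 6*R0 → (0, 10, 0, 3)  (L[1][0] := 6)
  R2 -= 8*R0 → (0, 12, 12, 12)  (L[2][0] := 8)
  R3 -= 1*R0 → (0, 7, 4, 10)  (L[3][0] := 1)
[col 1] pivot 10
  R2 -= 9*R1 → (0, 0, 12, 11)  (L[2][1] := 9)
  R3 -= 2*R1 → (0, 0, 4, 4)  (L[3][1] := 2)

L[3][1] = 2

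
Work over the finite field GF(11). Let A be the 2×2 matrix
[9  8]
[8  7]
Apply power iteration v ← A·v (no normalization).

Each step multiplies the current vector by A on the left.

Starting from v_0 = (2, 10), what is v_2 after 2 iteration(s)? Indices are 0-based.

v_2 = (8, 0)

v_0 = (2, 10).
v_1 = A·v_0 = (10, 9).
v_2 = A·v_1 = (8, 0).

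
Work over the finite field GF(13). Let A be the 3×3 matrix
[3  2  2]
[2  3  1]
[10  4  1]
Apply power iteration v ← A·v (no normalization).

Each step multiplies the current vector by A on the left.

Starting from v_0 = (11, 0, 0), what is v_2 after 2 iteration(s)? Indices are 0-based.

v_2 = (12, 8, 8)

v_0 = (11, 0, 0).
v_1 = A·v_0 = (7, 9, 6).
v_2 = A·v_1 = (12, 8, 8).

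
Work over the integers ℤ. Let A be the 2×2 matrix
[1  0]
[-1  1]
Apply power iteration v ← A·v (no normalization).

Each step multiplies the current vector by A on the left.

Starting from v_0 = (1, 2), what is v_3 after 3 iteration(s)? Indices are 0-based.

v_0 = (1, 2).
v_1 = A·v_0 = (1, 1).
v_2 = A·v_1 = (1, 0).
v_3 = A·v_2 = (1, -1).

v_3 = (1, -1)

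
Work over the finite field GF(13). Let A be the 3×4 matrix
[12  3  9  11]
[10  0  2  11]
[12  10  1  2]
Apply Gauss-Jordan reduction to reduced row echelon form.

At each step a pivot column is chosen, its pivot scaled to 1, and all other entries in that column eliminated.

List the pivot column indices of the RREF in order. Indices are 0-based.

[1] R0 /= 12  ⇒  (1, 10, 4, 2)
     R1 -= 10·R0  ⇒  (0, 4, 1, 4)
     R2 -= 12·R0  ⇒  (0, 7, 5, 4)
[2] R1 /= 4  ⇒  (0, 1, 10, 1)
     R0 -= 10·R1  ⇒  (1, 0, 8, 5)
     R2 -= 7·R1  ⇒  (0, 0, 0, 10)
column 2 empty below row 2
[3] R2 /= 10  ⇒  (0, 0, 0, 1)
     R0 -= 5·R2  ⇒  (1, 0, 8, 0)
     R1 -= 1·R2  ⇒  (0, 1, 10, 0)

pivot columns: 0, 1, 3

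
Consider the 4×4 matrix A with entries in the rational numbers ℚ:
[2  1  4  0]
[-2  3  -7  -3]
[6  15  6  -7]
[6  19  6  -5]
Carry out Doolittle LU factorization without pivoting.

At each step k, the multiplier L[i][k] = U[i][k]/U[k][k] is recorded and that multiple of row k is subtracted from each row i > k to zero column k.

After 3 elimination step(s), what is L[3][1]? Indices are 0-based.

[col 0] pivot 2
  R1 -= -1*R0 → (0, 4, -3, -3)  (L[1][0] := -1)
  R2 -= 3*R0 → (0, 12, -6, -7)  (L[2][0] := 3)
  R3 -= 3*R0 → (0, 16, -6, -5)  (L[3][0] := 3)
[col 1] pivot 4
  R2 -= 3*R1 → (0, 0, 3, 2)  (L[2][1] := 3)
  R3 -= 4*R1 → (0, 0, 6, 7)  (L[3][1] := 4)
[col 2] pivot 3
  R3 -= 2*R2 → (0, 0, 0, 3)  (L[3][2] := 2)

L[3][1] = 4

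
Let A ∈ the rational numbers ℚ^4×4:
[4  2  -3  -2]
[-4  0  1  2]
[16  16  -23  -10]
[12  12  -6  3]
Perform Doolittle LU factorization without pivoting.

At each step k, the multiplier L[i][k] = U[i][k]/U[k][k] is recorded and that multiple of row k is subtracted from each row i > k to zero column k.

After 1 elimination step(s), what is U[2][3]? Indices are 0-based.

U[2][3] = -2

[col 0] pivot 4
  R1 -= -1*R0 → (0, 2, -2, 0)  (L[1][0] := -1)
  R2 -= 4*R0 → (0, 8, -11, -2)  (L[2][0] := 4)
  R3 -= 3*R0 → (0, 6, 3, 9)  (L[3][0] := 3)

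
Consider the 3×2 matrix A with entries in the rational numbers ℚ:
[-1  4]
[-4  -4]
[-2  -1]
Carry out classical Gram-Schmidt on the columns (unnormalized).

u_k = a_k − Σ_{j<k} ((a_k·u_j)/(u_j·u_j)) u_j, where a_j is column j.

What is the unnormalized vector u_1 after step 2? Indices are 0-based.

Step 1: u_0 = a_0 = (-1, -4, -2).
Step 2: u_1 = a_1 − (2/3)·u_0 = (14/3, -4/3, 1/3).

u_1 = (14/3, -4/3, 1/3)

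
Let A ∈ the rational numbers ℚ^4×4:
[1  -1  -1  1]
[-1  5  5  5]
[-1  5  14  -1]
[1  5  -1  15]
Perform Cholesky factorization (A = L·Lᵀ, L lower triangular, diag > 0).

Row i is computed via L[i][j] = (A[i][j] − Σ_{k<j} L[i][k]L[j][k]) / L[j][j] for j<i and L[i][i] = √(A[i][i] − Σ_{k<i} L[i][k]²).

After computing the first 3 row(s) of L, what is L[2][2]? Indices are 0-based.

Step 1: L[0][0] = √(1) = 1.
  L[1][0] = (-1) / L[0][0] = -1.
Step 2: L[1][1] = √(4) = 2.
  L[2][0] = (-1) / L[0][0] = -1.
  L[2][1] = (4) / L[1][1] = 2.
Step 3: L[2][2] = √(9) = 3.

L[2][2] = 3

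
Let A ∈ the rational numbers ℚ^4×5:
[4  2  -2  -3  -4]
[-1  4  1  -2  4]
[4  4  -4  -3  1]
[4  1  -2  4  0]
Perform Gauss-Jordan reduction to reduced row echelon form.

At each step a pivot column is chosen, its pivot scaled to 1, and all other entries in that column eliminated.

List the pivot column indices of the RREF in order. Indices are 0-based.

pivot(0,0)=4: scale R0 → (1, 1/2, -1/2, -3/4, -1)
  clear (1,0): R1 −= (-1)R0 → (0, 9/2, 1/2, -11/4, 3)
  clear (2,0): R2 −= (4)R0 → (0, 2, -2, 0, 5)
  clear (3,0): R3 −= (4)R0 → (0, -1, 0, 7, 4)
pivot(1,1)=9/2: scale R1 → (0, 1, 1/9, -11/18, 2/3)
  clear (0,1): R0 −= (1/2)R1 → (1, 0, -5/9, -4/9, -4/3)
  clear (2,1): R2 −= (2)R1 → (0, 0, -20/9, 11/9, 11/3)
  clear (3,1): R3 −= (-1)R1 → (0, 0, 1/9, 115/18, 14/3)
pivot(2,2)=-20/9: scale R2 → (0, 0, 1, -11/20, -33/20)
  clear (0,2): R0 −= (-5/9)R2 → (1, 0, 0, -3/4, -9/4)
  clear (1,2): R1 −= (1/9)R2 → (0, 1, 0, -11/20, 17/20)
  clear (3,2): R3 −= (1/9)R2 → (0, 0, 0, 129/20, 97/20)
pivot(3,3)=129/20: scale R3 → (0, 0, 0, 1, 97/129)
  clear (0,3): R0 −= (-3/4)R3 → (1, 0, 0, 0, -145/86)
  clear (1,3): R1 −= (-11/20)R3 → (0, 1, 0, 0, 163/129)
  clear (2,3): R2 −= (-11/20)R3 → (0, 0, 1, 0, -319/258)

pivot columns: 0, 1, 2, 3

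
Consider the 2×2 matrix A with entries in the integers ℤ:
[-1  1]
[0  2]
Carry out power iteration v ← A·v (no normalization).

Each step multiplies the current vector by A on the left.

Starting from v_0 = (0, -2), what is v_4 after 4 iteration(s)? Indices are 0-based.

v_4 = (-10, -32)

v_0 = (0, -2).
v_1 = A·v_0 = (-2, -4).
v_2 = A·v_1 = (-2, -8).
v_3 = A·v_2 = (-6, -16).
v_4 = A·v_3 = (-10, -32).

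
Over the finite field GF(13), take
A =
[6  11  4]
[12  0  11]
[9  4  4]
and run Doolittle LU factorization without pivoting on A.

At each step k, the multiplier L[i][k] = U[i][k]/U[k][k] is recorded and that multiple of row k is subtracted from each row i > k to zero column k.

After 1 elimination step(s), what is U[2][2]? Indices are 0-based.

[col 0] pivot 6
  R1 -= 2*R0 → (0, 4, 3)  (L[1][0] := 2)
  R2 -= 8*R0 → (0, 7, 11)  (L[2][0] := 8)

U[2][2] = 11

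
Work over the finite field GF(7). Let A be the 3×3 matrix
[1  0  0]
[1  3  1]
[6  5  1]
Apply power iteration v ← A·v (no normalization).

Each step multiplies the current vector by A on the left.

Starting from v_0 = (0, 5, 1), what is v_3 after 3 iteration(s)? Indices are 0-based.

v_3 = (0, 6, 0)

v_0 = (0, 5, 1).
v_1 = A·v_0 = (0, 2, 5).
v_2 = A·v_1 = (0, 4, 1).
v_3 = A·v_2 = (0, 6, 0).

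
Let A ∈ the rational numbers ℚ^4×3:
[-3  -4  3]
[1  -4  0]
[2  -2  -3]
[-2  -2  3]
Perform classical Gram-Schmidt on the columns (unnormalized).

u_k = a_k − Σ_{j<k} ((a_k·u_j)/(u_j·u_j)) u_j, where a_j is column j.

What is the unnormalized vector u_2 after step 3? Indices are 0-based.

Step 1: u_0 = a_0 = (-3, 1, 2, -2).
Step 2: u_1 = a_1 − (4/9)·u_0 = (-8/3, -40/9, -26/9, -10/9).
Step 3: u_2 = a_2 − (-7/6)·u_0 − (-3/41)·u_1 = (-57/82, 69/82, -36/41, 24/41).

u_2 = (-57/82, 69/82, -36/41, 24/41)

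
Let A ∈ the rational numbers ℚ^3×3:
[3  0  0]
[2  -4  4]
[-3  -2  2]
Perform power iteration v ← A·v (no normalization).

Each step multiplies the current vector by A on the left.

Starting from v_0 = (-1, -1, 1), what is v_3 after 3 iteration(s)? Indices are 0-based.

v_3 = (-27, 34, 53)

v_0 = (-1, -1, 1).
v_1 = A·v_0 = (-3, 6, 7).
v_2 = A·v_1 = (-9, -2, 11).
v_3 = A·v_2 = (-27, 34, 53).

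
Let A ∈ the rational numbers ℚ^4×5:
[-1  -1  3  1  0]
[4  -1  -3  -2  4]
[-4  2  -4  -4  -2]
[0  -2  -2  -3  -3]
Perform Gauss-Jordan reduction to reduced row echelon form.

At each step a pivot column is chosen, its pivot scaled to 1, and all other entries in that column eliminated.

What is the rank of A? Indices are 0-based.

pivot(0,0)=-1: scale R0 → (1, 1, -3, -1, 0)
  clear (1,0): R1 −= (4)R0 → (0, -5, 9, 2, 4)
  clear (2,0): R2 −= (-4)R0 → (0, 6, -16, -8, -2)
pivot(1,1)=-5: scale R1 → (0, 1, -9/5, -2/5, -4/5)
  clear (0,1): R0 −= (1)R1 → (1, 0, -6/5, -3/5, 4/5)
  clear (2,1): R2 −= (6)R1 → (0, 0, -26/5, -28/5, 14/5)
  clear (3,1): R3 −= (-2)R1 → (0, 0, -28/5, -19/5, -23/5)
pivot(2,2)=-26/5: scale R2 → (0, 0, 1, 14/13, -7/13)
  clear (0,2): R0 −= (-6/5)R2 → (1, 0, 0, 9/13, 2/13)
  clear (1,2): R1 −= (-9/5)R2 → (0, 1, 0, 20/13, -23/13)
  clear (3,2): R3 −= (-28/5)R2 → (0, 0, 0, 29/13, -99/13)
pivot(3,3)=29/13: scale R3 → (0, 0, 0, 1, -99/29)
  clear (0,3): R0 −= (9/13)R3 → (1, 0, 0, 0, 73/29)
  clear (1,3): R1 −= (20/13)R3 → (0, 1, 0, 0, 101/29)
  clear (2,3): R2 −= (14/13)R3 → (0, 0, 1, 0, 91/29)

rank = 4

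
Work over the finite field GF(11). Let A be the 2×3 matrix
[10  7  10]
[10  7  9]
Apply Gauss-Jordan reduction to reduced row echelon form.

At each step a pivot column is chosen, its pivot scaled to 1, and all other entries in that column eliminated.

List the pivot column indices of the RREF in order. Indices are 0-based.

pivot columns: 0, 2

step 1: normalize row 0 (÷10) = (1, 4, 1)
  row 1: subtract 10×row0 = (0, 0, 10)
skip col 1 (zero from row 1)
step 2: normalize row 1 (÷10) = (0, 0, 1)
  row 0: subtract 1×row1 = (1, 4, 0)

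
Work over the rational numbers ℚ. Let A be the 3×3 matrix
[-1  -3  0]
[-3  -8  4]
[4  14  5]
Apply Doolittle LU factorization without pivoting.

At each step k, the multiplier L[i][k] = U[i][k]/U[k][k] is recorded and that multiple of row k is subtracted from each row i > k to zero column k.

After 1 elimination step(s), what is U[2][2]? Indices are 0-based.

U[2][2] = 5

[col 0] pivot -1
  R1 -= 3*R0 → (0, 1, 4)  (L[1][0] := 3)
  R2 -= -4*R0 → (0, 2, 5)  (L[2][0] := -4)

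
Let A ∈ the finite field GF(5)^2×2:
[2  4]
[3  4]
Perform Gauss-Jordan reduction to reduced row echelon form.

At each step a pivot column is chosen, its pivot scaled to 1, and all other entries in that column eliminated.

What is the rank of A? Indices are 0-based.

rank = 2

step 1: normalize row 0 (÷2) = (1, 2)
  row 1: subtract 3×row0 = (0, 3)
step 2: normalize row 1 (÷3) = (0, 1)
  row 0: subtract 2×row1 = (1, 0)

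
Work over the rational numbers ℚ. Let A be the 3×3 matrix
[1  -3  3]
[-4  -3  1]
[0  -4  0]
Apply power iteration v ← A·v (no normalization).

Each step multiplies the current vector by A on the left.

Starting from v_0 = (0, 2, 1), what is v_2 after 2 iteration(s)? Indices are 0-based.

v_2 = (-12, 19, 20)

v_0 = (0, 2, 1).
v_1 = A·v_0 = (-3, -5, -8).
v_2 = A·v_1 = (-12, 19, 20).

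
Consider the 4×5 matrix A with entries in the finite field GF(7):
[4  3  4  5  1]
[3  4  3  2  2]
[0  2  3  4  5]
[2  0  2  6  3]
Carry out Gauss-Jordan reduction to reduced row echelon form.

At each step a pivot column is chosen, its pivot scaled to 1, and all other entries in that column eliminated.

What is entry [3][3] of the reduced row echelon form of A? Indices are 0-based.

M[3][3] = 0

pivot(0,0)=4: scale R0 → (1, 6, 1, 3, 2)
  clear (1,0): R1 −= (3)R0 → (0, 0, 0, 0, 3)
  clear (3,0): R3 −= (2)R0 → (0, 2, 0, 0, 6)
pivot(1,1): swap R1↔R2
pivot(1,1)=2: scale R1 → (0, 1, 5, 2, 6)
  clear (0,1): R0 −= (6)R1 → (1, 0, 6, 5, 1)
  clear (3,1): R3 −= (2)R1 → (0, 0, 4, 3, 1)
pivot(2,2): swap R2↔R3
pivot(2,2)=4: scale R2 → (0, 0, 1, 6, 2)
  clear (0,2): R0 −= (6)R2 → (1, 0, 0, 4, 3)
  clear (1,2): R1 −= (5)R2 → (0, 1, 0, 0, 3)
col 3: no nonzero at/below row 3; advance.
pivot(3,4)=3: scale R3 → (0, 0, 0, 0, 1)
  clear (0,4): R0 −= (3)R3 → (1, 0, 0, 4, 0)
  clear (1,4): R1 −= (3)R3 → (0, 1, 0, 0, 0)
  clear (2,4): R2 −= (2)R3 → (0, 0, 1, 6, 0)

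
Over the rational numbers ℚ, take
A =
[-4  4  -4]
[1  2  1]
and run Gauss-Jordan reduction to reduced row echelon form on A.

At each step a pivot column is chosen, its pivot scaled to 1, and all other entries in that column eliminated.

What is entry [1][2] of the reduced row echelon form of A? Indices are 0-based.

M[1][2] = 0

step 1: normalize row 0 (÷-4) = (1, -1, 1)
  row 1: subtract 1×row0 = (0, 3, 0)
step 2: normalize row 1 (÷3) = (0, 1, 0)
  row 0: subtract -1×row1 = (1, 0, 1)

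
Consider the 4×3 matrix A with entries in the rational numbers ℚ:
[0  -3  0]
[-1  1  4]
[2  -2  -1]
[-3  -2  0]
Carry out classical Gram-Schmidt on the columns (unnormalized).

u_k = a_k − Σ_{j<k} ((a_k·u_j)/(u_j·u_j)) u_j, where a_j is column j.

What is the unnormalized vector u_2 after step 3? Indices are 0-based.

u_2 = (270/251, 800/251, 157/251, -162/251)

Step 1: u_0 = a_0 = (0, -1, 2, -3).
Step 2: u_1 = a_1 − (1/14)·u_0 = (-3, 15/14, -15/7, -25/14).
Step 3: u_2 = a_2 − (-3/7)·u_0 − (90/251)·u_1 = (270/251, 800/251, 157/251, -162/251).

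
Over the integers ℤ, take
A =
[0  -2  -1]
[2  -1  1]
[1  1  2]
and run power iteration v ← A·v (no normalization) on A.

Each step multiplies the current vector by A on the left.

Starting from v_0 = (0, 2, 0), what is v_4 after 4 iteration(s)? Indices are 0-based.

v_0 = (0, 2, 0).
v_1 = A·v_0 = (-4, -2, 2).
v_2 = A·v_1 = (2, -4, -2).
v_3 = A·v_2 = (10, 6, -6).
v_4 = A·v_3 = (-6, 8, 4).

v_4 = (-6, 8, 4)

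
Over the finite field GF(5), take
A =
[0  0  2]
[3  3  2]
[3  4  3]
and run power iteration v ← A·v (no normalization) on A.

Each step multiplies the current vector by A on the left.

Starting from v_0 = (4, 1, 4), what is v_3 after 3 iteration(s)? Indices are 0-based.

v_0 = (4, 1, 4).
v_1 = A·v_0 = (3, 3, 3).
v_2 = A·v_1 = (1, 4, 0).
v_3 = A·v_2 = (0, 0, 4).

v_3 = (0, 0, 4)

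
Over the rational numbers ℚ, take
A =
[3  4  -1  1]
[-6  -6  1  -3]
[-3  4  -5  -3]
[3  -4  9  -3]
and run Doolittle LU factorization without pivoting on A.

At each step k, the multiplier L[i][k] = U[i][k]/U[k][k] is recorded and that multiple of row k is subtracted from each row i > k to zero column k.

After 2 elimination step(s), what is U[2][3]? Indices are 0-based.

[col 0] pivot 3
  R1 -= -2*R0 → (0, 2, -1, -1)  (L[1][0] := -2)
  R2 -= -1*R0 → (0, 8, -6, -2)  (L[2][0] := -1)
  R3 -= 1*R0 → (0, -8, 10, -4)  (L[3][0] := 1)
[col 1] pivot 2
  R2 -= 4*R1 → (0, 0, -2, 2)  (L[2][1] := 4)
  R3 -= -4*R1 → (0, 0, 6, -8)  (L[3][1] := -4)

U[2][3] = 2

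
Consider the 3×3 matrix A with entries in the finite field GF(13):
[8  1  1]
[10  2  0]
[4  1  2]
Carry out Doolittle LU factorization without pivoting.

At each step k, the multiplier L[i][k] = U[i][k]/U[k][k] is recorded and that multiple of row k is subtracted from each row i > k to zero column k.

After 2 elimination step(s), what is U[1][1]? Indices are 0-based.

k=0: U[0][0]=8
  eliminate (1,0): mult=11, new row 1: (0, 4, 2); set L[1][0]=11
  eliminate (2,0): mult=7, new row 2: (0, 7, 8); set L[2][0]=7
k=1: U[1][1]=4
  eliminate (2,1): mult=5, new row 2: (0, 0, 11); set L[2][1]=5

U[1][1] = 4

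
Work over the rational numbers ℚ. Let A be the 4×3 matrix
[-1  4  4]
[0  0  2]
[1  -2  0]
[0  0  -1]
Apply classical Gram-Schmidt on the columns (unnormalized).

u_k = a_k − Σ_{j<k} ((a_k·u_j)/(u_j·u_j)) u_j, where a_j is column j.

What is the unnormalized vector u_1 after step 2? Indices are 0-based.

Step 1: u_0 = a_0 = (-1, 0, 1, 0).
Step 2: u_1 = a_1 − (-3)·u_0 = (1, 0, 1, 0).

u_1 = (1, 0, 1, 0)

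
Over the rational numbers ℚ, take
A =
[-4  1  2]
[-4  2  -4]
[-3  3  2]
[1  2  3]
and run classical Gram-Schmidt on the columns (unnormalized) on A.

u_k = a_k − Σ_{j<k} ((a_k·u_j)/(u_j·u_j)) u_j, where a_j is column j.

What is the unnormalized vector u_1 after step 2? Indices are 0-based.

u_1 = (-17/21, 4/21, 23/14, 103/42)

Step 1: u_0 = a_0 = (-4, -4, -3, 1).
Step 2: u_1 = a_1 − (-19/42)·u_0 = (-17/21, 4/21, 23/14, 103/42).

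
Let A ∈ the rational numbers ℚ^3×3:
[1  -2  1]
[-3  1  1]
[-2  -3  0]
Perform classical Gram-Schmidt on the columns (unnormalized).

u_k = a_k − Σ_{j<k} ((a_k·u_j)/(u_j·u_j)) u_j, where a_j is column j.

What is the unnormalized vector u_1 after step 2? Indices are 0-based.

Step 1: u_0 = a_0 = (1, -3, -2).
Step 2: u_1 = a_1 − (1/14)·u_0 = (-29/14, 17/14, -20/7).

u_1 = (-29/14, 17/14, -20/7)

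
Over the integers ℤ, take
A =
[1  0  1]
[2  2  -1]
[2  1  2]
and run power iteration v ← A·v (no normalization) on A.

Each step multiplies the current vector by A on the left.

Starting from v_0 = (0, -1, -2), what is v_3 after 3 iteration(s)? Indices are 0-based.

v_0 = (0, -1, -2).
v_1 = A·v_0 = (-2, 0, -5).
v_2 = A·v_1 = (-7, 1, -14).
v_3 = A·v_2 = (-21, 2, -41).

v_3 = (-21, 2, -41)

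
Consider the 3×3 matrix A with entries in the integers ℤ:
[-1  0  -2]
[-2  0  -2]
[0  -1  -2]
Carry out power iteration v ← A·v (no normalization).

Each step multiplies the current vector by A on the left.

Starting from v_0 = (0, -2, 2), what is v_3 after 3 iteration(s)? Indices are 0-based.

v_0 = (0, -2, 2).
v_1 = A·v_0 = (-4, -4, -2).
v_2 = A·v_1 = (8, 12, 8).
v_3 = A·v_2 = (-24, -32, -28).

v_3 = (-24, -32, -28)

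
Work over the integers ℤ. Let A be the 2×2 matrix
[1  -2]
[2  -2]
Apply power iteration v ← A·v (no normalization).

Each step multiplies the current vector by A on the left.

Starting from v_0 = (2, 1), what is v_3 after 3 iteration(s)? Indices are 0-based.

v_0 = (2, 1).
v_1 = A·v_0 = (0, 2).
v_2 = A·v_1 = (-4, -4).
v_3 = A·v_2 = (4, 0).

v_3 = (4, 0)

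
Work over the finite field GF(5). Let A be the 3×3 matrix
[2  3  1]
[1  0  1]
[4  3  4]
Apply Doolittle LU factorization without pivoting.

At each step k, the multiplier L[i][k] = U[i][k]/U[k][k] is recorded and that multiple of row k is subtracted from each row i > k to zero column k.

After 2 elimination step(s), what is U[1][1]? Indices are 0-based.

k=0: U[0][0]=2
  eliminate (1,0): mult=3, new row 1: (0, 1, 3); set L[1][0]=3
  eliminate (2,0): mult=2, new row 2: (0, 2, 2); set L[2][0]=2
k=1: U[1][1]=1
  eliminate (2,1): mult=2, new row 2: (0, 0, 1); set L[2][1]=2

U[1][1] = 1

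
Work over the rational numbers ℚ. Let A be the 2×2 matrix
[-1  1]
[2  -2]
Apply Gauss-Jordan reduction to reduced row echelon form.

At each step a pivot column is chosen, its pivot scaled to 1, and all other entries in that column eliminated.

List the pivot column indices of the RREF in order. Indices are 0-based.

pivot columns: 0

step 1: normalize row 0 (÷-1) = (1, -1)
  row 1: subtract 2×row0 = (0, 0)
skip col 1 (zero from row 1)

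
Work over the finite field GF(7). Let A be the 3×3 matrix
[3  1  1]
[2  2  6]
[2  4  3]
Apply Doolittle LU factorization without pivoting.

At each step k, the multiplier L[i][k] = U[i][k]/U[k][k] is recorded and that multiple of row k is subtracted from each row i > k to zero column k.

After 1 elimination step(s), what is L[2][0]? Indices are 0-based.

L[2][0] = 3

Step 1: pivot at (0,0) is 3.
  row1 ← row1 − (3)·row0  ⇒  L[1][0]=3, U row1=(0, 6, 3)
  row2 ← row2 − (3)·row0  ⇒  L[2][0]=3, U row2=(0, 1, 0)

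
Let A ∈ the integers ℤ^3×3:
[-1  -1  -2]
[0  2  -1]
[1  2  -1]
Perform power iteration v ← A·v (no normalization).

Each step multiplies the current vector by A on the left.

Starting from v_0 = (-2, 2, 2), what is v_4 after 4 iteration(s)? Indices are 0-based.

v_4 = (-22, 6, 0)

v_0 = (-2, 2, 2).
v_1 = A·v_0 = (-4, 2, 0).
v_2 = A·v_1 = (2, 4, 0).
v_3 = A·v_2 = (-6, 8, 10).
v_4 = A·v_3 = (-22, 6, 0).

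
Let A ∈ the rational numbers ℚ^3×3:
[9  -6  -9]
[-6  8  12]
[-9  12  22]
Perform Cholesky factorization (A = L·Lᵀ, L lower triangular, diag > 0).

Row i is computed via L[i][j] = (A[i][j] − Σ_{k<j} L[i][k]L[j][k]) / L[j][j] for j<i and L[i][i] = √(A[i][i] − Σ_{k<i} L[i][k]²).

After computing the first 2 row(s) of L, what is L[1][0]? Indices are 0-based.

L[1][0] = -2

Step 1: L[0][0] = √(9) = 3.
  L[1][0] = (-6) / L[0][0] = -2.
Step 2: L[1][1] = √(4) = 2.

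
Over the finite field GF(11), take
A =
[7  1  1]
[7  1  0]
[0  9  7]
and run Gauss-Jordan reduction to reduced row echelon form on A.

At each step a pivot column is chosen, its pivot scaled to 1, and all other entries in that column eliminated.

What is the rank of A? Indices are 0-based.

[1] R0 /= 7  ⇒  (1, 8, 8)
     R1 -= 7·R0  ⇒  (0, 0, 10)
[2] R1 <-> R2
[2] R1 /= 9  ⇒  (0, 1, 2)
     R0 -= 8·R1  ⇒  (1, 0, 3)
[3] R2 /= 10  ⇒  (0, 0, 1)
     R0 -= 3·R2  ⇒  (1, 0, 0)
     R1 -= 2·R2  ⇒  (0, 1, 0)

rank = 3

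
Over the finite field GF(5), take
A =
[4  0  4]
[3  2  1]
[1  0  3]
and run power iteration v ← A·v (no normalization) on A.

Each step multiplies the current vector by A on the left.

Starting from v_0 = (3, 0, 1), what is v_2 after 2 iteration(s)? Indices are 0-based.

v_0 = (3, 0, 1).
v_1 = A·v_0 = (1, 0, 1).
v_2 = A·v_1 = (3, 4, 4).

v_2 = (3, 4, 4)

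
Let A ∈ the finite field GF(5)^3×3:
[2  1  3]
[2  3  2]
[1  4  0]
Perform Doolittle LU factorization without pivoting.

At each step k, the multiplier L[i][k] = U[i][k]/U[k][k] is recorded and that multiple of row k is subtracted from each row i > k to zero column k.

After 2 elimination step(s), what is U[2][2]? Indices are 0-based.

U[2][2] = 4

[col 0] pivot 2
  R1 -= 1*R0 → (0, 2, 4)  (L[1][0] := 1)
  R2 -= 3*R0 → (0, 1, 1)  (L[2][0] := 3)
[col 1] pivot 2
  R2 -= 3*R1 → (0, 0, 4)  (L[2][1] := 3)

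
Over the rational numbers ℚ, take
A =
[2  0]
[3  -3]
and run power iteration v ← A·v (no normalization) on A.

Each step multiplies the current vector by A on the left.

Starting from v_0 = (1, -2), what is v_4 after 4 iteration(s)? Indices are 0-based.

v_0 = (1, -2).
v_1 = A·v_0 = (2, 9).
v_2 = A·v_1 = (4, -21).
v_3 = A·v_2 = (8, 75).
v_4 = A·v_3 = (16, -201).

v_4 = (16, -201)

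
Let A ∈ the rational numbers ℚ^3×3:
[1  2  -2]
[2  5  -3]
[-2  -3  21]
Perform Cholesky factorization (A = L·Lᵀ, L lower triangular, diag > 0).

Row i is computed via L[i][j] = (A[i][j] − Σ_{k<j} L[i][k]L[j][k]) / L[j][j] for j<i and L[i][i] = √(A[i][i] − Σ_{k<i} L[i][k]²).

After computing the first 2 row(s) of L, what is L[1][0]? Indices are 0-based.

Step 1: L[0][0] = √(1) = 1.
  L[1][0] = (2) / L[0][0] = 2.
Step 2: L[1][1] = √(1) = 1.

L[1][0] = 2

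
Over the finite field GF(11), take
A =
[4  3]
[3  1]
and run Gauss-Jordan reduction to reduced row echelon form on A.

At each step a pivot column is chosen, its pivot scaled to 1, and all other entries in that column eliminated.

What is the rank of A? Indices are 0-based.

[1] R0 /= 4  ⇒  (1, 9)
     R1 -= 3·R0  ⇒  (0, 7)
[2] R1 /= 7  ⇒  (0, 1)
     R0 -= 9·R1  ⇒  (1, 0)

rank = 2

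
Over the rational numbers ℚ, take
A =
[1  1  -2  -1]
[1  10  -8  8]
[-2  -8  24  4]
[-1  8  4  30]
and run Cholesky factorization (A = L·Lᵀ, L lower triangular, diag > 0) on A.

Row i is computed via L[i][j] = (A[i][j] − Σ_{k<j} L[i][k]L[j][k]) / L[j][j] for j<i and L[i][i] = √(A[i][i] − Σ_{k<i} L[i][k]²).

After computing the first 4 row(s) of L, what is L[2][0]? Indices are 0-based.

L[2][0] = -2

Step 1: L[0][0] = √(1) = 1.
  L[1][0] = (1) / L[0][0] = 1.
Step 2: L[1][1] = √(9) = 3.
  L[2][0] = (-2) / L[0][0] = -2.
  L[2][1] = (-6) / L[1][1] = -2.
Step 3: L[2][2] = √(16) = 4.
  L[3][0] = (-1) / L[0][0] = -1.
  L[3][1] = (9) / L[1][1] = 3.
  L[3][2] = (8) / L[2][2] = 2.
Step 4: L[3][3] = √(16) = 4.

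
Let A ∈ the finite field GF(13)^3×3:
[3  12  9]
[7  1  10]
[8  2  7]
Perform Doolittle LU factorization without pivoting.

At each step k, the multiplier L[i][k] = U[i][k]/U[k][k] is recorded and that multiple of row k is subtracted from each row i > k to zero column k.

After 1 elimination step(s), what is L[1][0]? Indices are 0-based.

Step 1: pivot at (0,0) is 3.
  row1 ← row1 − (11)·row0  ⇒  L[1][0]=11, U row1=(0, 12, 2)
  row2 ← row2 − (7)·row0  ⇒  L[2][0]=7, U row2=(0, 9, 9)

L[1][0] = 11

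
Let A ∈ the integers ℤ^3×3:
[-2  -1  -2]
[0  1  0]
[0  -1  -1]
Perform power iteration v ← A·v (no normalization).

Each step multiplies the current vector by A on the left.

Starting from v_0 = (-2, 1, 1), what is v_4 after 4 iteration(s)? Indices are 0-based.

v_4 = (13, 1, 1)

v_0 = (-2, 1, 1).
v_1 = A·v_0 = (1, 1, -2).
v_2 = A·v_1 = (1, 1, 1).
v_3 = A·v_2 = (-5, 1, -2).
v_4 = A·v_3 = (13, 1, 1).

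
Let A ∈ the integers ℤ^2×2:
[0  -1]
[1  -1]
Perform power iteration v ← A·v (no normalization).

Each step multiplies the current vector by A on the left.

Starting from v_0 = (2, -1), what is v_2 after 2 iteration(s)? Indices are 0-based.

v_0 = (2, -1).
v_1 = A·v_0 = (1, 3).
v_2 = A·v_1 = (-3, -2).

v_2 = (-3, -2)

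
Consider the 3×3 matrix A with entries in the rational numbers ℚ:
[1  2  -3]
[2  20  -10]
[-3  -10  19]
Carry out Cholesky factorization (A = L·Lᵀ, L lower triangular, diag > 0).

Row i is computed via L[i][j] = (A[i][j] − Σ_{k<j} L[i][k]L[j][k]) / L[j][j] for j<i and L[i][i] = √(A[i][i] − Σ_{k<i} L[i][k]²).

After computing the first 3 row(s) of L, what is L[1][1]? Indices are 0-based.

L[1][1] = 4

Step 1: L[0][0] = √(1) = 1.
  L[1][0] = (2) / L[0][0] = 2.
Step 2: L[1][1] = √(16) = 4.
  L[2][0] = (-3) / L[0][0] = -3.
  L[2][1] = (-4) / L[1][1] = -1.
Step 3: L[2][2] = √(9) = 3.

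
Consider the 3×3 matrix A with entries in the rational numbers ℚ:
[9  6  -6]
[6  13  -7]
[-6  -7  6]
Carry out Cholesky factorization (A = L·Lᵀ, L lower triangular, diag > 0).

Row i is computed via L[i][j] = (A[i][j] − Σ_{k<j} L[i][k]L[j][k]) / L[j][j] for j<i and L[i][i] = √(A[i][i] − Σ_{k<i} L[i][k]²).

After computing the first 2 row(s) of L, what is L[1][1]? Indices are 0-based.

L[1][1] = 3

Step 1: L[0][0] = √(9) = 3.
  L[1][0] = (6) / L[0][0] = 2.
Step 2: L[1][1] = √(9) = 3.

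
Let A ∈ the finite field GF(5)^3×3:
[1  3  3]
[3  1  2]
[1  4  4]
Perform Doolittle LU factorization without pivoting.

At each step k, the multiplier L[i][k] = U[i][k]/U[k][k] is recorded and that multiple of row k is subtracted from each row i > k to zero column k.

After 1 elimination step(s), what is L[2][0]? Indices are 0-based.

L[2][0] = 1

k=0: U[0][0]=1
  eliminate (1,0): mult=3, new row 1: (0, 2, 3); set L[1][0]=3
  eliminate (2,0): mult=1, new row 2: (0, 1, 1); set L[2][0]=1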